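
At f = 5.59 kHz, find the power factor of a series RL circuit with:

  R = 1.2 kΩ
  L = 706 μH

Step 1 — Angular frequency: ω = 2π·f = 2π·5590 = 3.512e+04 rad/s.
Step 2 — Component impedances:
  R: Z = R = 1200 Ω
  L: Z = jωL = j·3.512e+04·0.000706 = 0 + j24.8 Ω
Step 3 — Series combination: Z_total = R + L = 1200 + j24.8 Ω = 1200∠1.2° Ω.
Step 4 — Power factor: PF = cos(φ) = Re(Z)/|Z| = 1200/1200.3 = 0.9998.
Step 5 — Type: Im(Z) = 24.8 ⇒ lagging (phase φ = 1.2°).

PF = 0.9998 (lagging, φ = 1.2°)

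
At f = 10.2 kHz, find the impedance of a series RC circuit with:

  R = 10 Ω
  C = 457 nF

Step 1 — Angular frequency: ω = 2π·f = 2π·1.02e+04 = 6.409e+04 rad/s.
Step 2 — Component impedances:
  R: Z = R = 10 Ω
  C: Z = 1/(jωC) = -j/(ω·C) = 0 - j34.14 Ω
Step 3 — Series combination: Z_total = R + C = 10 - j34.14 Ω = 35.58∠-73.7° Ω.

Z = 10 - j34.14 Ω = 35.58∠-73.7° Ω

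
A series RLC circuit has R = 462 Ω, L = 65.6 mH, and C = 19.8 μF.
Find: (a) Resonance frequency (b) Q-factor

Step 1 — Resonance condition Im(Z)=0 gives ω₀ = 1/√(LC).
Step 2 — ω₀ = 1/√(0.0656·1.98e-05) = 877.4 rad/s.
Step 3 — f₀ = ω₀/(2π) = 139.6 Hz.
Step 4 — Series Q: Q = ω₀L/R = 877.4·0.0656/462 = 0.1246.

(a) f₀ = 139.6 Hz  (b) Q = 0.1246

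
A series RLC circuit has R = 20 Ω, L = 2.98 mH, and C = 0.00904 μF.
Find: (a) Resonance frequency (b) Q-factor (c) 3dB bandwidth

Step 1 — Resonance condition Im(Z)=0 gives ω₀ = 1/√(LC).
Step 2 — ω₀ = 1/√(0.00298·9.04e-09) = 1.927e+05 rad/s.
Step 3 — f₀ = ω₀/(2π) = 3.066e+04 Hz.
Step 4 — Series Q: Q = ω₀L/R = 1.927e+05·0.00298/20 = 28.71.
Step 5 — 3dB bandwidth: Δω = ω₀/Q = 6711 rad/s; BW = Δω/(2π) = 1068 Hz.

(a) f₀ = 3.066e+04 Hz  (b) Q = 28.71  (c) BW = 1068 Hz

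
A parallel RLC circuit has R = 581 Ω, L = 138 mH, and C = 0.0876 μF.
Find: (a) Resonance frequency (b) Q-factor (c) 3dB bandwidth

Step 1 — Resonance: ω₀ = 1/√(LC) = 1/√(0.138·8.76e-08) = 9095 rad/s.
Step 2 — f₀ = ω₀/(2π) = 1448 Hz.
Step 3 — Parallel Q: Q = R/(ω₀L) = 581/(9095·0.138) = 0.4629.
Step 4 — Bandwidth: Δω = ω₀/Q = 1.965e+04 rad/s; BW = Δω/(2π) = 3127 Hz.

(a) f₀ = 1448 Hz  (b) Q = 0.4629  (c) BW = 3127 Hz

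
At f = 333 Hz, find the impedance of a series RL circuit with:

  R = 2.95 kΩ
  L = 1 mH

Step 1 — Angular frequency: ω = 2π·f = 2π·333 = 2092 rad/s.
Step 2 — Component impedances:
  R: Z = R = 2950 Ω
  L: Z = jωL = j·2092·0.001 = 0 + j2.092 Ω
Step 3 — Series combination: Z_total = R + L = 2950 + j2.092 Ω = 2950∠0.0° Ω.

Z = 2950 + j2.092 Ω = 2950∠0.0° Ω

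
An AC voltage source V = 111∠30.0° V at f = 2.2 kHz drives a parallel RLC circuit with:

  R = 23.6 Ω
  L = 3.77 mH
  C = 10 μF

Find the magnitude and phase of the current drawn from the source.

Step 1 — Angular frequency: ω = 2π·f = 2π·2200 = 1.382e+04 rad/s.
Step 2 — Component impedances:
  R: Z = R = 23.6 Ω
  L: Z = jωL = j·1.382e+04·0.00377 = 0 + j52.11 Ω
  C: Z = 1/(jωC) = -j/(ω·C) = 0 - j7.234 Ω
Step 3 — Parallel combination: 1/Z_total = 1/R + 1/L + 1/C; Z_total = 2.654 - j7.456 Ω = 7.914∠-70.4° Ω.
Step 4 — Source phasor: V = 111∠30.0° V = 96.13 + j55.5 V.
Step 5 — Ohm's law: I = V / Z_total = (96.13 + j55.5) / (2.654 - j7.456) = -2.534 + j13.79 A.
Step 6 — Convert to polar: |I| = 14.03 A, ∠I = 100.4°.

I = 14.03∠100.4° A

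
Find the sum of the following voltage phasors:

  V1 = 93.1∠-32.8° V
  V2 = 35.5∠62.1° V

Step 1 — Convert each phasor to rectangular form:
  V1 = 93.1·(cos(-32.8°) + j·sin(-32.8°)) = 78.26 - j50.43 V
  V2 = 35.5·(cos(62.1°) + j·sin(62.1°)) = 16.61 + j31.37 V
Step 2 — Sum components: V_total = 94.87 - j19.06 V.
Step 3 — Convert to polar: |V_total| = 96.76 V, ∠V_total = -11.4°.

V_total = 96.76∠-11.4° V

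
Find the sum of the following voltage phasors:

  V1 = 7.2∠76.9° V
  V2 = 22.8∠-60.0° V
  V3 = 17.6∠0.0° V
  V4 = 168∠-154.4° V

Step 1 — Convert each phasor to rectangular form:
  V1 = 7.2·(cos(76.9°) + j·sin(76.9°)) = 1.632 + j7.013 V
  V2 = 22.8·(cos(-60.0°) + j·sin(-60.0°)) = 11.4 - j19.75 V
  V3 = 17.6·(cos(0.0°) + j·sin(0.0°)) = 17.6 V
  V4 = 168·(cos(-154.4°) + j·sin(-154.4°)) = -151.5 - j72.59 V
Step 2 — Sum components: V_total = -120.9 - j85.32 V.
Step 3 — Convert to polar: |V_total| = 148 V, ∠V_total = -144.8°.

V_total = 148∠-144.8° V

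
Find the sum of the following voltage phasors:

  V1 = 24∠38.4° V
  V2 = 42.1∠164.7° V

Step 1 — Convert each phasor to rectangular form:
  V1 = 24·(cos(38.4°) + j·sin(38.4°)) = 18.81 + j14.91 V
  V2 = 42.1·(cos(164.7°) + j·sin(164.7°)) = -40.61 + j11.11 V
Step 2 — Sum components: V_total = -21.8 + j26.02 V.
Step 3 — Convert to polar: |V_total| = 33.94 V, ∠V_total = 130.0°.

V_total = 33.94∠130.0° V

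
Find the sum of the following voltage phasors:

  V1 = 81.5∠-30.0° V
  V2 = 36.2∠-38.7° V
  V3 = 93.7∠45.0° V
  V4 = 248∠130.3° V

Step 1 — Convert each phasor to rectangular form:
  V1 = 81.5·(cos(-30.0°) + j·sin(-30.0°)) = 70.58 - j40.75 V
  V2 = 36.2·(cos(-38.7°) + j·sin(-38.7°)) = 28.25 - j22.63 V
  V3 = 93.7·(cos(45.0°) + j·sin(45.0°)) = 66.26 + j66.26 V
  V4 = 248·(cos(130.3°) + j·sin(130.3°)) = -160.4 + j189.1 V
Step 2 — Sum components: V_total = 4.685 + j192 V.
Step 3 — Convert to polar: |V_total| = 192.1 V, ∠V_total = 88.6°.

V_total = 192.1∠88.6° V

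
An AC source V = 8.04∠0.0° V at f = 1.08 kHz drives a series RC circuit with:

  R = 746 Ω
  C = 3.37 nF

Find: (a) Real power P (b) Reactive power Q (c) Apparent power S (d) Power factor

Step 1 — Angular frequency: ω = 2π·f = 2π·1080 = 6786 rad/s.
Step 2 — Component impedances:
  R: Z = R = 746 Ω
  C: Z = 1/(jωC) = -j/(ω·C) = 0 - j4.373e+04 Ω
Step 3 — Series combination: Z_total = R + C = 746 - j4.373e+04 Ω = 4.374e+04∠-89.0° Ω.
Step 4 — Source phasor: V = 8.04∠0.0° V = 8.04 V.
Step 5 — Current: I = V / Z = 3.136e-06 + j0.0001838 A = 0.0001838∠89.0° A.
Step 6 — Complex power: S = V·I* = 2.521e-05 - j0.001478 VA.
Step 7 — Real power: P = Re(S) = 2.521e-05 W.
Step 8 — Reactive power: Q = Im(S) = -0.001478 VAR.
Step 9 — Apparent power: |S| = 0.001478 VA.
Step 10 — Power factor: PF = P/|S| = 0.01706 (leading).

(a) P = 2.521e-05 W  (b) Q = -0.001478 VAR  (c) S = 0.001478 VA  (d) PF = 0.01706 (leading)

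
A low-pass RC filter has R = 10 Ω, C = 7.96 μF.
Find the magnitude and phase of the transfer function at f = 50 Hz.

Step 1 — Angular frequency: ω = 2π·50 = 314.2 rad/s.
Step 2 — Transfer function: H(jω) = 1/(1 + jωRC).
Step 3 — Denominator: 1 + jωRC = 1 + j·314.2·10·7.96e-06 = 1 + j0.02501.
Step 4 — H = 0.9994 - j0.02499.
Step 5 — Magnitude: |H| = 0.9997 (-0.0 dB); phase: φ = -1.4°.

|H| = 0.9997 (-0.0 dB), φ = -1.4°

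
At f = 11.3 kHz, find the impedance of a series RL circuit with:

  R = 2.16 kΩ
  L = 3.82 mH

Step 1 — Angular frequency: ω = 2π·f = 2π·1.13e+04 = 7.1e+04 rad/s.
Step 2 — Component impedances:
  R: Z = R = 2160 Ω
  L: Z = jωL = j·7.1e+04·0.00382 = 0 + j271.2 Ω
Step 3 — Series combination: Z_total = R + L = 2160 + j271.2 Ω = 2177∠7.2° Ω.

Z = 2160 + j271.2 Ω = 2177∠7.2° Ω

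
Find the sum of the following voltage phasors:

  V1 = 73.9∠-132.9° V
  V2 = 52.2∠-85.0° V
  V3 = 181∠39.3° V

Step 1 — Convert each phasor to rectangular form:
  V1 = 73.9·(cos(-132.9°) + j·sin(-132.9°)) = -50.31 - j54.13 V
  V2 = 52.2·(cos(-85.0°) + j·sin(-85.0°)) = 4.55 - j52 V
  V3 = 181·(cos(39.3°) + j·sin(39.3°)) = 140.1 + j114.6 V
Step 2 — Sum components: V_total = 94.31 + j8.506 V.
Step 3 — Convert to polar: |V_total| = 94.69 V, ∠V_total = 5.2°.

V_total = 94.69∠5.2° V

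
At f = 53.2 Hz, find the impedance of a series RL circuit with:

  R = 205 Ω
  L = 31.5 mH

Step 1 — Angular frequency: ω = 2π·f = 2π·53.2 = 334.3 rad/s.
Step 2 — Component impedances:
  R: Z = R = 205 Ω
  L: Z = jωL = j·334.3·0.0315 = 0 + j10.53 Ω
Step 3 — Series combination: Z_total = R + L = 205 + j10.53 Ω = 205.3∠2.9° Ω.

Z = 205 + j10.53 Ω = 205.3∠2.9° Ω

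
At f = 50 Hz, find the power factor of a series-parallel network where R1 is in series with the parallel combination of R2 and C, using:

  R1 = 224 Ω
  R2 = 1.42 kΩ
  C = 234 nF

Step 1 — Angular frequency: ω = 2π·f = 2π·50 = 314.2 rad/s.
Step 2 — Component impedances:
  R1: Z = R = 224 Ω
  R2: Z = R = 1420 Ω
  C: Z = 1/(jωC) = -j/(ω·C) = 0 - j1.36e+04 Ω
Step 3 — Parallel branch: R2 || C = 1/(1/R2 + 1/C) = 1405 - j146.6 Ω.
Step 4 — Series with R1: Z_total = R1 + (R2 || C) = 1629 - j146.6 Ω = 1635∠-5.1° Ω.
Step 5 — Power factor: PF = cos(φ) = Re(Z)/|Z| = 1628.7/1635.3 = 0.996.
Step 6 — Type: Im(Z) = -146.6 ⇒ leading (phase φ = -5.1°).

PF = 0.996 (leading, φ = -5.1°)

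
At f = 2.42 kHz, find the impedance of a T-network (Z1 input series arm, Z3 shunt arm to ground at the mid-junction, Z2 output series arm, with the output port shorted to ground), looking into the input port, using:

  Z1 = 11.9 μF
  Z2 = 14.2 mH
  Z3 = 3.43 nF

Step 1 — Angular frequency: ω = 2π·f = 2π·2420 = 1.521e+04 rad/s.
Step 2 — Component impedances:
  Z1: Z = 1/(jωC) = -j/(ω·C) = 0 - j5.527 Ω
  Z2: Z = jωL = j·1.521e+04·0.0142 = 0 + j215.9 Ω
  Z3: Z = 1/(jωC) = -j/(ω·C) = 0 - j1.917e+04 Ω
Step 3 — With the output port shorted to ground, the output series arm Z2 runs from the junction to ground; the shunt arm Z3 also runs from the junction to ground. They appear in parallel: Z3 || Z2 = 0 + j218.4 Ω.
Step 4 — Series with input arm Z1: Z_in = Z1 + (Z3 || Z2) = 0 + j212.8 Ω = 212.8∠90.0° Ω.

Z = 0 + j212.8 Ω = 212.8∠90.0° Ω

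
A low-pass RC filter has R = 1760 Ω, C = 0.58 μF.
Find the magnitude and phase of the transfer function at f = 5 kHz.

Step 1 — Angular frequency: ω = 2π·5000 = 3.142e+04 rad/s.
Step 2 — Transfer function: H(jω) = 1/(1 + jωRC).
Step 3 — Denominator: 1 + jωRC = 1 + j·3.142e+04·1760·5.8e-07 = 1 + j32.07.
Step 4 — H = 0.0009714 - j0.03115.
Step 5 — Magnitude: |H| = 0.03117 (-30.1 dB); phase: φ = -88.2°.

|H| = 0.03117 (-30.1 dB), φ = -88.2°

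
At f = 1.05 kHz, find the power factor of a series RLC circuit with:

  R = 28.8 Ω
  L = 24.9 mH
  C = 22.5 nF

Step 1 — Angular frequency: ω = 2π·f = 2π·1050 = 6597 rad/s.
Step 2 — Component impedances:
  R: Z = R = 28.8 Ω
  L: Z = jωL = j·6597·0.0249 = 0 + j164.3 Ω
  C: Z = 1/(jωC) = -j/(ω·C) = 0 - j6737 Ω
Step 3 — Series combination: Z_total = R + L + C = 28.8 - j6572 Ω = 6573∠-89.7° Ω.
Step 4 — Power factor: PF = cos(φ) = Re(Z)/|Z| = 28.8/6573 = 0.004382.
Step 5 — Type: Im(Z) = -6572 ⇒ leading (phase φ = -89.7°).

PF = 0.004382 (leading, φ = -89.7°)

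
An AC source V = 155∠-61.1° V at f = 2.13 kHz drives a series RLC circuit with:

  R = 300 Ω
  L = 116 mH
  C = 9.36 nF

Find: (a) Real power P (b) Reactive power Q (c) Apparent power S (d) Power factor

Step 1 — Angular frequency: ω = 2π·f = 2π·2130 = 1.338e+04 rad/s.
Step 2 — Component impedances:
  R: Z = R = 300 Ω
  L: Z = jωL = j·1.338e+04·0.116 = 0 + j1552 Ω
  C: Z = 1/(jωC) = -j/(ω·C) = 0 - j7983 Ω
Step 3 — Series combination: Z_total = R + L + C = 300 - j6431 Ω = 6438∠-87.3° Ω.
Step 4 — Source phasor: V = 155∠-61.1° V = 74.91 - j135.7 V.
Step 5 — Current: I = V / Z = 0.0216 + j0.01064 A = 0.02408∠26.2° A.
Step 6 — Complex power: S = V·I* = 0.1739 - j3.728 VA.
Step 7 — Real power: P = Re(S) = 0.1739 W.
Step 8 — Reactive power: Q = Im(S) = -3.728 VAR.
Step 9 — Apparent power: |S| = 3.732 VA.
Step 10 — Power factor: PF = P/|S| = 0.0466 (leading).

(a) P = 0.1739 W  (b) Q = -3.728 VAR  (c) S = 3.732 VA  (d) PF = 0.0466 (leading)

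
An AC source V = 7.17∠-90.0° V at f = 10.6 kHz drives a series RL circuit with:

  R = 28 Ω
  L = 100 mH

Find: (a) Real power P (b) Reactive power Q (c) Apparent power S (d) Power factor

Step 1 — Angular frequency: ω = 2π·f = 2π·1.06e+04 = 6.66e+04 rad/s.
Step 2 — Component impedances:
  R: Z = R = 28 Ω
  L: Z = jωL = j·6.66e+04·0.1 = 0 + j6660 Ω
Step 3 — Series combination: Z_total = R + L = 28 + j6660 Ω = 6660∠89.8° Ω.
Step 4 — Source phasor: V = 7.17∠-90.0° V = 0 - j7.17 V.
Step 5 — Current: I = V / Z = -0.001077 - j4.526e-06 A = 0.001077∠-179.8° A.
Step 6 — Complex power: S = V·I* = 3.245e-05 + j0.007719 VA.
Step 7 — Real power: P = Re(S) = 3.245e-05 W.
Step 8 — Reactive power: Q = Im(S) = 0.007719 VAR.
Step 9 — Apparent power: |S| = 0.007719 VA.
Step 10 — Power factor: PF = P/|S| = 0.004204 (lagging).

(a) P = 3.245e-05 W  (b) Q = 0.007719 VAR  (c) S = 0.007719 VA  (d) PF = 0.004204 (lagging)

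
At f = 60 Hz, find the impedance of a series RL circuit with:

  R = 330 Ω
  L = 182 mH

Step 1 — Angular frequency: ω = 2π·f = 2π·60 = 377 rad/s.
Step 2 — Component impedances:
  R: Z = R = 330 Ω
  L: Z = jωL = j·377·0.182 = 0 + j68.61 Ω
Step 3 — Series combination: Z_total = R + L = 330 + j68.61 Ω = 337.1∠11.7° Ω.

Z = 330 + j68.61 Ω = 337.1∠11.7° Ω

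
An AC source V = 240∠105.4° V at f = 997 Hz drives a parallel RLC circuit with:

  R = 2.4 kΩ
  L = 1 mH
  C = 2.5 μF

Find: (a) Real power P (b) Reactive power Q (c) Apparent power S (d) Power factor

Step 1 — Angular frequency: ω = 2π·f = 2π·997 = 6264 rad/s.
Step 2 — Component impedances:
  R: Z = R = 2400 Ω
  L: Z = jωL = j·6264·0.001 = 0 + j6.264 Ω
  C: Z = 1/(jωC) = -j/(ω·C) = 0 - j63.85 Ω
Step 3 — Parallel combination: 1/Z_total = 1/R + 1/L + 1/C; Z_total = 0.0201 + j6.946 Ω = 6.946∠89.8° Ω.
Step 4 — Source phasor: V = 240∠105.4° V = -63.73 + j231.4 V.
Step 5 — Current: I = V / Z = 33.29 + j9.272 A = 34.55∠15.6° A.
Step 6 — Complex power: S = V·I* = 24 + j8293 VA.
Step 7 — Real power: P = Re(S) = 24 W.
Step 8 — Reactive power: Q = Im(S) = 8293 VAR.
Step 9 — Apparent power: |S| = 8293 VA.
Step 10 — Power factor: PF = P/|S| = 0.002894 (lagging).

(a) P = 24 W  (b) Q = 8293 VAR  (c) S = 8293 VA  (d) PF = 0.002894 (lagging)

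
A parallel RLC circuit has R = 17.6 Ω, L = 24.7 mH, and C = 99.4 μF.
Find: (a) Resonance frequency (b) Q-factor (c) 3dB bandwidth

Step 1 — Resonance: ω₀ = 1/√(LC) = 1/√(0.0247·9.94e-05) = 638.2 rad/s.
Step 2 — f₀ = ω₀/(2π) = 101.6 Hz.
Step 3 — Parallel Q: Q = R/(ω₀L) = 17.6/(638.2·0.0247) = 1.116.
Step 4 — Bandwidth: Δω = ω₀/Q = 571.6 rad/s; BW = Δω/(2π) = 90.97 Hz.

(a) f₀ = 101.6 Hz  (b) Q = 1.116  (c) BW = 90.97 Hz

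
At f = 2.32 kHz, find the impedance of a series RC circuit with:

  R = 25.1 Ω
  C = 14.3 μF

Step 1 — Angular frequency: ω = 2π·f = 2π·2320 = 1.458e+04 rad/s.
Step 2 — Component impedances:
  R: Z = R = 25.1 Ω
  C: Z = 1/(jωC) = -j/(ω·C) = 0 - j4.797 Ω
Step 3 — Series combination: Z_total = R + C = 25.1 - j4.797 Ω = 25.55∠-10.8° Ω.

Z = 25.1 - j4.797 Ω = 25.55∠-10.8° Ω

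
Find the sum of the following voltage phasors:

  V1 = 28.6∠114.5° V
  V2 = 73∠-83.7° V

Step 1 — Convert each phasor to rectangular form:
  V1 = 28.6·(cos(114.5°) + j·sin(114.5°)) = -11.86 + j26.02 V
  V2 = 73·(cos(-83.7°) + j·sin(-83.7°)) = 8.011 - j72.56 V
Step 2 — Sum components: V_total = -3.85 - j46.53 V.
Step 3 — Convert to polar: |V_total| = 46.69 V, ∠V_total = -94.7°.

V_total = 46.69∠-94.7° V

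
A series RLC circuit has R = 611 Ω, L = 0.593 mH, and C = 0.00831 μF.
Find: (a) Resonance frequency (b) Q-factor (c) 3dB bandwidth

Step 1 — Resonance: ω₀ = 1/√(LC) = 1/√(0.000593·8.31e-09) = 4.505e+05 rad/s.
Step 2 — f₀ = ω₀/(2π) = 7.17e+04 Hz.
Step 3 — Series Q: Q = ω₀L/R = 4.505e+05·0.000593/611 = 0.4372.
Step 4 — Bandwidth: Δω = ω₀/Q = 1.03e+06 rad/s; BW = Δω/(2π) = 1.64e+05 Hz.

(a) f₀ = 7.17e+04 Hz  (b) Q = 0.4372  (c) BW = 1.64e+05 Hz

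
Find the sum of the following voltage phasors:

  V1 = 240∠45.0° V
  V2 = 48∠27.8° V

Step 1 — Convert each phasor to rectangular form:
  V1 = 240·(cos(45.0°) + j·sin(45.0°)) = 169.7 + j169.7 V
  V2 = 48·(cos(27.8°) + j·sin(27.8°)) = 42.46 + j22.39 V
Step 2 — Sum components: V_total = 212.2 + j192.1 V.
Step 3 — Convert to polar: |V_total| = 286.2 V, ∠V_total = 42.2°.

V_total = 286.2∠42.2° V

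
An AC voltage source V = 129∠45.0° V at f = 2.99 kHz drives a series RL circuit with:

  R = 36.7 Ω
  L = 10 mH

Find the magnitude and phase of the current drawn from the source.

Step 1 — Angular frequency: ω = 2π·f = 2π·2990 = 1.879e+04 rad/s.
Step 2 — Component impedances:
  R: Z = R = 36.7 Ω
  L: Z = jωL = j·1.879e+04·0.01 = 0 + j187.9 Ω
Step 3 — Series combination: Z_total = R + L = 36.7 + j187.9 Ω = 191.4∠78.9° Ω.
Step 4 — Source phasor: V = 129∠45.0° V = 91.22 + j91.22 V.
Step 5 — Ohm's law: I = V / Z_total = (91.22 + j91.22) / (36.7 + j187.9) = 0.5591 - j0.3763 A.
Step 6 — Convert to polar: |I| = 0.6739 A, ∠I = -33.9°.

I = 0.6739∠-33.9° A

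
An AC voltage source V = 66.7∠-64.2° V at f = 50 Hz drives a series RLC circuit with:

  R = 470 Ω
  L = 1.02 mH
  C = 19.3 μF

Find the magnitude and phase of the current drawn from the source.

Step 1 — Angular frequency: ω = 2π·f = 2π·50 = 314.2 rad/s.
Step 2 — Component impedances:
  R: Z = R = 470 Ω
  L: Z = jωL = j·314.2·0.00102 = 0 + j0.3204 Ω
  C: Z = 1/(jωC) = -j/(ω·C) = 0 - j164.9 Ω
Step 3 — Series combination: Z_total = R + L + C = 470 - j164.6 Ω = 498∠-19.3° Ω.
Step 4 — Source phasor: V = 66.7∠-64.2° V = 29.03 - j60.05 V.
Step 5 — Ohm's law: I = V / Z_total = (29.03 - j60.05) / (470 - j164.6) = 0.09488 - j0.09454 A.
Step 6 — Convert to polar: |I| = 0.1339 A, ∠I = -44.9°.

I = 0.1339∠-44.9° A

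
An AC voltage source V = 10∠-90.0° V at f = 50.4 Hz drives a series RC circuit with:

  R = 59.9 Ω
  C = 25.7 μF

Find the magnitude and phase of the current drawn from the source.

Step 1 — Angular frequency: ω = 2π·f = 2π·50.4 = 316.7 rad/s.
Step 2 — Component impedances:
  R: Z = R = 59.9 Ω
  C: Z = 1/(jωC) = -j/(ω·C) = 0 - j122.9 Ω
Step 3 — Series combination: Z_total = R + C = 59.9 - j122.9 Ω = 136.7∠-64.0° Ω.
Step 4 — Source phasor: V = 10∠-90.0° V = 0 - j10 V.
Step 5 — Ohm's law: I = V / Z_total = (0 - j10) / (59.9 - j122.9) = 0.06576 - j0.03206 A.
Step 6 — Convert to polar: |I| = 0.07316 A, ∠I = -26.0°.

I = 0.07316∠-26.0° A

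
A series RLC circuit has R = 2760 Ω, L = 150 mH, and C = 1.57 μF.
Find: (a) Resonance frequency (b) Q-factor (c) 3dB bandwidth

Step 1 — Resonance: ω₀ = 1/√(LC) = 1/√(0.15·1.57e-06) = 2061 rad/s.
Step 2 — f₀ = ω₀/(2π) = 328 Hz.
Step 3 — Series Q: Q = ω₀L/R = 2061·0.15/2760 = 0.112.
Step 4 — Bandwidth: Δω = ω₀/Q = 1.84e+04 rad/s; BW = Δω/(2π) = 2928 Hz.

(a) f₀ = 328 Hz  (b) Q = 0.112  (c) BW = 2928 Hz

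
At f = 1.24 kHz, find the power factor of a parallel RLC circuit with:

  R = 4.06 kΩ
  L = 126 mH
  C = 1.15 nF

Step 1 — Angular frequency: ω = 2π·f = 2π·1240 = 7791 rad/s.
Step 2 — Component impedances:
  R: Z = R = 4060 Ω
  L: Z = jωL = j·7791·0.126 = 0 + j981.7 Ω
  C: Z = 1/(jωC) = -j/(ω·C) = 0 - j1.116e+05 Ω
Step 3 — Parallel combination: 1/Z_total = 1/R + 1/L + 1/C; Z_total = 228 + j934.8 Ω = 962.2∠76.3° Ω.
Step 4 — Power factor: PF = cos(φ) = Re(Z)/|Z| = 228/962.2 = 0.237.
Step 5 — Type: Im(Z) = 934.8 ⇒ lagging (phase φ = 76.3°).

PF = 0.237 (lagging, φ = 76.3°)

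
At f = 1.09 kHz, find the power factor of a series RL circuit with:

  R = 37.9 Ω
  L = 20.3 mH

Step 1 — Angular frequency: ω = 2π·f = 2π·1090 = 6849 rad/s.
Step 2 — Component impedances:
  R: Z = R = 37.9 Ω
  L: Z = jωL = j·6849·0.0203 = 0 + j139 Ω
Step 3 — Series combination: Z_total = R + L = 37.9 + j139 Ω = 144.1∠74.8° Ω.
Step 4 — Power factor: PF = cos(φ) = Re(Z)/|Z| = 37.9/144.1 = 0.263.
Step 5 — Type: Im(Z) = 139 ⇒ lagging (phase φ = 74.8°).

PF = 0.263 (lagging, φ = 74.8°)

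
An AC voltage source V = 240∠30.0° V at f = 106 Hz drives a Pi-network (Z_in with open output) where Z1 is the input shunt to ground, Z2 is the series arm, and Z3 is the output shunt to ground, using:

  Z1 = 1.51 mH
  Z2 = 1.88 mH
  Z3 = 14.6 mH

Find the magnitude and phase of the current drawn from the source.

Step 1 — Angular frequency: ω = 2π·f = 2π·106 = 666 rad/s.
Step 2 — Component impedances:
  Z1: Z = jωL = j·666·0.00151 = 0 + j1.006 Ω
  Z2: Z = jωL = j·666·0.00188 = 0 + j1.252 Ω
  Z3: Z = jωL = j·666·0.0146 = 0 + j9.724 Ω
Step 3 — With open output, the series arm Z2 and the output shunt Z3 appear in series to ground: Z2 + Z3 = 0 + j10.98 Ω.
Step 4 — Parallel with input shunt Z1: Z_in = Z1 || (Z2 + Z3) = 0 + j0.9213 Ω = 0.9213∠90.0° Ω.
Step 5 — Source phasor: V = 240∠30.0° V = 207.8 + j120 V.
Step 6 — Ohm's law: I = V / Z_total = (207.8 + j120) / (0 + j0.9213) = 130.3 - j225.6 A.
Step 7 — Convert to polar: |I| = 260.5 A, ∠I = -60.0°.

I = 260.5∠-60.0° A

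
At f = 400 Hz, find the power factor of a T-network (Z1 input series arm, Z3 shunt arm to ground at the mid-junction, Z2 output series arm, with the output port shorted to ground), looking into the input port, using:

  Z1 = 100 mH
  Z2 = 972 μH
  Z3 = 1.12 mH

Step 1 — Angular frequency: ω = 2π·f = 2π·400 = 2513 rad/s.
Step 2 — Component impedances:
  Z1: Z = jωL = j·2513·0.1 = 0 + j251.3 Ω
  Z2: Z = jωL = j·2513·0.000972 = 0 + j2.443 Ω
  Z3: Z = jωL = j·2513·0.00112 = 0 + j2.815 Ω
Step 3 — With the output port shorted to ground, the output series arm Z2 runs from the junction to ground; the shunt arm Z3 also runs from the junction to ground. They appear in parallel: Z3 || Z2 = 0 + j1.308 Ω.
Step 4 — Series with input arm Z1: Z_in = Z1 + (Z3 || Z2) = 0 + j252.6 Ω = 252.6∠90.0° Ω.
Step 5 — Power factor: PF = cos(φ) = Re(Z)/|Z| = 0/252.6 = 0.
Step 6 — Type: Im(Z) = 252.6 ⇒ lagging (phase φ = 90.0°).

PF = 0 (lagging, φ = 90.0°)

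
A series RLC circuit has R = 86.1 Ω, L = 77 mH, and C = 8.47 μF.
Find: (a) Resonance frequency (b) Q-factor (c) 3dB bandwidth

Step 1 — Resonance: ω₀ = 1/√(LC) = 1/√(0.077·8.47e-06) = 1238 rad/s.
Step 2 — f₀ = ω₀/(2π) = 197.1 Hz.
Step 3 — Series Q: Q = ω₀L/R = 1238·0.077/86.1 = 1.107.
Step 4 — Bandwidth: Δω = ω₀/Q = 1118 rad/s; BW = Δω/(2π) = 178 Hz.

(a) f₀ = 197.1 Hz  (b) Q = 1.107  (c) BW = 178 Hz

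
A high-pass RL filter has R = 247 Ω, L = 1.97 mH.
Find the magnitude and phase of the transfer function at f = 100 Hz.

Step 1 — Angular frequency: ω = 2π·100 = 628.3 rad/s.
Step 2 — Transfer function: H(jω) = jωL/(R + jωL).
Step 3 — Numerator jωL = j·1.238; denominator R + jωL = 247 + j1.238.
Step 4 — H = 2.511e-05 + j0.005011.
Step 5 — Magnitude: |H| = 0.005011 (-46.0 dB); phase: φ = 89.7°.

|H| = 0.005011 (-46.0 dB), φ = 89.7°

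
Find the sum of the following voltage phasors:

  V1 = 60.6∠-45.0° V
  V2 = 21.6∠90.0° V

Step 1 — Convert each phasor to rectangular form:
  V1 = 60.6·(cos(-45.0°) + j·sin(-45.0°)) = 42.85 - j42.85 V
  V2 = 21.6·(cos(90.0°) + j·sin(90.0°)) = 0 + j21.6 V
Step 2 — Sum components: V_total = 42.85 - j21.25 V.
Step 3 — Convert to polar: |V_total| = 47.83 V, ∠V_total = -26.4°.

V_total = 47.83∠-26.4° V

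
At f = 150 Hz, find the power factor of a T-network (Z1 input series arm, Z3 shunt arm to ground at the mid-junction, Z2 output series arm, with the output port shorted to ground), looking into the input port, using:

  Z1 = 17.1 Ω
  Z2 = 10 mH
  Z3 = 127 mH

Step 1 — Angular frequency: ω = 2π·f = 2π·150 = 942.5 rad/s.
Step 2 — Component impedances:
  Z1: Z = R = 17.1 Ω
  Z2: Z = jωL = j·942.5·0.01 = 0 + j9.425 Ω
  Z3: Z = jωL = j·942.5·0.127 = 0 + j119.7 Ω
Step 3 — With the output port shorted to ground, the output series arm Z2 runs from the junction to ground; the shunt arm Z3 also runs from the junction to ground. They appear in parallel: Z3 || Z2 = 0 + j8.737 Ω.
Step 4 — Series with input arm Z1: Z_in = Z1 + (Z3 || Z2) = 17.1 + j8.737 Ω = 19.2∠27.1° Ω.
Step 5 — Power factor: PF = cos(φ) = Re(Z)/|Z| = 17.1/19.203 = 0.8905.
Step 6 — Type: Im(Z) = 8.737 ⇒ lagging (phase φ = 27.1°).

PF = 0.8905 (lagging, φ = 27.1°)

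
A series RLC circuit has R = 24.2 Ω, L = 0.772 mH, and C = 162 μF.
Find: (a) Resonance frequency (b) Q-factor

Step 1 — Resonance condition Im(Z)=0 gives ω₀ = 1/√(LC).
Step 2 — ω₀ = 1/√(0.000772·0.000162) = 2828 rad/s.
Step 3 — f₀ = ω₀/(2π) = 450 Hz.
Step 4 — Series Q: Q = ω₀L/R = 2828·0.000772/24.2 = 0.09021.

(a) f₀ = 450 Hz  (b) Q = 0.09021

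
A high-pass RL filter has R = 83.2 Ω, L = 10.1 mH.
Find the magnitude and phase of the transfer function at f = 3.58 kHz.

Step 1 — Angular frequency: ω = 2π·3580 = 2.249e+04 rad/s.
Step 2 — Transfer function: H(jω) = jωL/(R + jωL).
Step 3 — Numerator jωL = j·227.2; denominator R + jωL = 83.2 + j227.2.
Step 4 — H = 0.8817 + j0.3229.
Step 5 — Magnitude: |H| = 0.939 (-0.5 dB); phase: φ = 20.1°.

|H| = 0.939 (-0.5 dB), φ = 20.1°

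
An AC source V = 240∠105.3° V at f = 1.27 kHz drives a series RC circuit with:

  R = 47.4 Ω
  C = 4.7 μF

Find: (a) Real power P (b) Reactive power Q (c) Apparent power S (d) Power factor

Step 1 — Angular frequency: ω = 2π·f = 2π·1270 = 7980 rad/s.
Step 2 — Component impedances:
  R: Z = R = 47.4 Ω
  C: Z = 1/(jωC) = -j/(ω·C) = 0 - j26.66 Ω
Step 3 — Series combination: Z_total = R + C = 47.4 - j26.66 Ω = 54.38∠-29.4° Ω.
Step 4 — Source phasor: V = 240∠105.3° V = -63.33 + j231.5 V.
Step 5 — Current: I = V / Z = -3.102 + j3.139 A = 4.413∠134.7° A.
Step 6 — Complex power: S = V·I* = 923.1 - j519.3 VA.
Step 7 — Real power: P = Re(S) = 923.1 W.
Step 8 — Reactive power: Q = Im(S) = -519.3 VAR.
Step 9 — Apparent power: |S| = 1059 VA.
Step 10 — Power factor: PF = P/|S| = 0.8716 (leading).

(a) P = 923.1 W  (b) Q = -519.3 VAR  (c) S = 1059 VA  (d) PF = 0.8716 (leading)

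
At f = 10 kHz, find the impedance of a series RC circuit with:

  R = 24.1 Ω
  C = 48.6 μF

Step 1 — Angular frequency: ω = 2π·f = 2π·1e+04 = 6.283e+04 rad/s.
Step 2 — Component impedances:
  R: Z = R = 24.1 Ω
  C: Z = 1/(jωC) = -j/(ω·C) = 0 - j0.3275 Ω
Step 3 — Series combination: Z_total = R + C = 24.1 - j0.3275 Ω = 24.1∠-0.8° Ω.

Z = 24.1 - j0.3275 Ω = 24.1∠-0.8° Ω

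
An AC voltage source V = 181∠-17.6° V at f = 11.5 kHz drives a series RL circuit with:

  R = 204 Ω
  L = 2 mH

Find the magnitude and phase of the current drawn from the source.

Step 1 — Angular frequency: ω = 2π·f = 2π·1.15e+04 = 7.226e+04 rad/s.
Step 2 — Component impedances:
  R: Z = R = 204 Ω
  L: Z = jωL = j·7.226e+04·0.002 = 0 + j144.5 Ω
Step 3 — Series combination: Z_total = R + L = 204 + j144.5 Ω = 250∠35.3° Ω.
Step 4 — Source phasor: V = 181∠-17.6° V = 172.5 - j54.73 V.
Step 5 — Ohm's law: I = V / Z_total = (172.5 - j54.73) / (204 + j144.5) = 0.4366 - j0.5776 A.
Step 6 — Convert to polar: |I| = 0.724 A, ∠I = -52.9°.

I = 0.724∠-52.9° A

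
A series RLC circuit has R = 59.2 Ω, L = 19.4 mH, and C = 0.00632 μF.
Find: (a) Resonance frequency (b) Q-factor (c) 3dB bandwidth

Step 1 — Resonance condition Im(Z)=0 gives ω₀ = 1/√(LC).
Step 2 — ω₀ = 1/√(0.0194·6.32e-09) = 9.031e+04 rad/s.
Step 3 — f₀ = ω₀/(2π) = 1.437e+04 Hz.
Step 4 — Series Q: Q = ω₀L/R = 9.031e+04·0.0194/59.2 = 29.6.
Step 5 — 3dB bandwidth: Δω = ω₀/Q = 3052 rad/s; BW = Δω/(2π) = 485.7 Hz.

(a) f₀ = 1.437e+04 Hz  (b) Q = 29.6  (c) BW = 485.7 Hz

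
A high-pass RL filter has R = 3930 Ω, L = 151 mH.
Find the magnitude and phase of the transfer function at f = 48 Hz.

Step 1 — Angular frequency: ω = 2π·48 = 301.6 rad/s.
Step 2 — Transfer function: H(jω) = jωL/(R + jωL).
Step 3 — Numerator jωL = j·45.54; denominator R + jωL = 3930 + j45.54.
Step 4 — H = 0.0001343 + j0.01159.
Step 5 — Magnitude: |H| = 0.01159 (-38.7 dB); phase: φ = 89.3°.

|H| = 0.01159 (-38.7 dB), φ = 89.3°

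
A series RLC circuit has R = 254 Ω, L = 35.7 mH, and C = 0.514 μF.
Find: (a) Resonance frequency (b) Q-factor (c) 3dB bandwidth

Step 1 — Resonance condition Im(Z)=0 gives ω₀ = 1/√(LC).
Step 2 — ω₀ = 1/√(0.0357·5.14e-07) = 7382 rad/s.
Step 3 — f₀ = ω₀/(2π) = 1175 Hz.
Step 4 — Series Q: Q = ω₀L/R = 7382·0.0357/254 = 1.038.
Step 5 — 3dB bandwidth: Δω = ω₀/Q = 7115 rad/s; BW = Δω/(2π) = 1132 Hz.

(a) f₀ = 1175 Hz  (b) Q = 1.038  (c) BW = 1132 Hz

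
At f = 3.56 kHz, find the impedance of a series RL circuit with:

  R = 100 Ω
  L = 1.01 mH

Step 1 — Angular frequency: ω = 2π·f = 2π·3560 = 2.237e+04 rad/s.
Step 2 — Component impedances:
  R: Z = R = 100 Ω
  L: Z = jωL = j·2.237e+04·0.00101 = 0 + j22.59 Ω
Step 3 — Series combination: Z_total = R + L = 100 + j22.59 Ω = 102.5∠12.7° Ω.

Z = 100 + j22.59 Ω = 102.5∠12.7° Ω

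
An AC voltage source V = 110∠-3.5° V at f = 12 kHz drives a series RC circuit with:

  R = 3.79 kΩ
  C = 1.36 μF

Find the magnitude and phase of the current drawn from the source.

Step 1 — Angular frequency: ω = 2π·f = 2π·1.2e+04 = 7.54e+04 rad/s.
Step 2 — Component impedances:
  R: Z = R = 3790 Ω
  C: Z = 1/(jωC) = -j/(ω·C) = 0 - j9.752 Ω
Step 3 — Series combination: Z_total = R + C = 3790 - j9.752 Ω = 3790∠-0.1° Ω.
Step 4 — Source phasor: V = 110∠-3.5° V = 109.8 - j6.715 V.
Step 5 — Ohm's law: I = V / Z_total = (109.8 - j6.715) / (3790 - j9.752) = 0.02897 - j0.001697 A.
Step 6 — Convert to polar: |I| = 0.02902 A, ∠I = -3.4°.

I = 0.02902∠-3.4° A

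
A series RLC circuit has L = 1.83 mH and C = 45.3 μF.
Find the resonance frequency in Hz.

Step 1 — Resonance condition Im(Z)=0 gives ω₀ = 1/√(LC).
Step 2 — ω₀ = 1/√(0.00183·4.53e-05) = 3473 rad/s.
Step 3 — f₀ = ω₀/(2π) = 552.8 Hz.

f₀ = 552.8 Hz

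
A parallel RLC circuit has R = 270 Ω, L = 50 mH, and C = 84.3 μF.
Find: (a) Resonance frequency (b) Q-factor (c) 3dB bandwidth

Step 1 — Resonance: ω₀ = 1/√(LC) = 1/√(0.05·8.43e-05) = 487.1 rad/s.
Step 2 — f₀ = ω₀/(2π) = 77.52 Hz.
Step 3 — Parallel Q: Q = R/(ω₀L) = 270/(487.1·0.05) = 11.09.
Step 4 — Bandwidth: Δω = ω₀/Q = 43.93 rad/s; BW = Δω/(2π) = 6.992 Hz.

(a) f₀ = 77.52 Hz  (b) Q = 11.09  (c) BW = 6.992 Hz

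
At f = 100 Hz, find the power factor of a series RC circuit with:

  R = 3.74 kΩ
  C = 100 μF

Step 1 — Angular frequency: ω = 2π·f = 2π·100 = 628.3 rad/s.
Step 2 — Component impedances:
  R: Z = R = 3740 Ω
  C: Z = 1/(jωC) = -j/(ω·C) = 0 - j15.92 Ω
Step 3 — Series combination: Z_total = R + C = 3740 - j15.92 Ω = 3740∠-0.2° Ω.
Step 4 — Power factor: PF = cos(φ) = Re(Z)/|Z| = 3740/3740 = 1.
Step 5 — Type: Im(Z) = -15.92 ⇒ leading (phase φ = -0.2°).

PF = 1 (leading, φ = -0.2°)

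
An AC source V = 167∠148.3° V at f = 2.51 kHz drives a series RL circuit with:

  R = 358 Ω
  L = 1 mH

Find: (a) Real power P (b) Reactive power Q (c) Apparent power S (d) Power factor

Step 1 — Angular frequency: ω = 2π·f = 2π·2510 = 1.577e+04 rad/s.
Step 2 — Component impedances:
  R: Z = R = 358 Ω
  L: Z = jωL = j·1.577e+04·0.001 = 0 + j15.77 Ω
Step 3 — Series combination: Z_total = R + L = 358 + j15.77 Ω = 358.3∠2.5° Ω.
Step 4 — Source phasor: V = 167∠148.3° V = -142.1 + j87.75 V.
Step 5 — Current: I = V / Z = -0.3853 + j0.2621 A = 0.466∠145.8° A.
Step 6 — Complex power: S = V·I* = 77.75 + j3.425 VA.
Step 7 — Real power: P = Re(S) = 77.75 W.
Step 8 — Reactive power: Q = Im(S) = 3.425 VAR.
Step 9 — Apparent power: |S| = 77.83 VA.
Step 10 — Power factor: PF = P/|S| = 0.999 (lagging).

(a) P = 77.75 W  (b) Q = 3.425 VAR  (c) S = 77.83 VA  (d) PF = 0.999 (lagging)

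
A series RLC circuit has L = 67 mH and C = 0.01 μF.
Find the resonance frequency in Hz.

Step 1 — Resonance condition Im(Z)=0 gives ω₀ = 1/√(LC).
Step 2 — ω₀ = 1/√(0.067·1e-08) = 3.863e+04 rad/s.
Step 3 — f₀ = ω₀/(2π) = 6149 Hz.

f₀ = 6149 Hz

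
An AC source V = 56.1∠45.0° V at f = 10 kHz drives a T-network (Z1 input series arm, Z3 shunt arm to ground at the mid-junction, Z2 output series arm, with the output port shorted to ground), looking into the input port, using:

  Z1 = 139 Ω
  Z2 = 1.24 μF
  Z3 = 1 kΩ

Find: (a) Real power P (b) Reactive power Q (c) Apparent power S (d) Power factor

Step 1 — Angular frequency: ω = 2π·f = 2π·1e+04 = 6.283e+04 rad/s.
Step 2 — Component impedances:
  Z1: Z = R = 139 Ω
  Z2: Z = 1/(jωC) = -j/(ω·C) = 0 - j12.84 Ω
  Z3: Z = R = 1000 Ω
Step 3 — With the output port shorted to ground, the output series arm Z2 runs from the junction to ground; the shunt arm Z3 also runs from the junction to ground. They appear in parallel: Z3 || Z2 = 0.1647 - j12.83 Ω.
Step 4 — Series with input arm Z1: Z_in = Z1 + (Z3 || Z2) = 139.2 - j12.83 Ω = 139.8∠-5.3° Ω.
Step 5 — Source phasor: V = 56.1∠45.0° V = 39.67 + j39.67 V.
Step 6 — Current: I = V / Z = 0.2566 + j0.3087 A = 0.4014∠50.3° A.
Step 7 — Complex power: S = V·I* = 22.42 - j2.068 VA.
Step 8 — Real power: P = Re(S) = 22.42 W.
Step 9 — Reactive power: Q = Im(S) = -2.068 VAR.
Step 10 — Apparent power: |S| = 22.52 VA.
Step 11 — Power factor: PF = P/|S| = 0.9958 (leading).

(a) P = 22.42 W  (b) Q = -2.068 VAR  (c) S = 22.52 VA  (d) PF = 0.9958 (leading)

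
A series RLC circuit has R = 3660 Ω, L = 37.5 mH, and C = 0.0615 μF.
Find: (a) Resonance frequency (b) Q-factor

Step 1 — Resonance condition Im(Z)=0 gives ω₀ = 1/√(LC).
Step 2 — ω₀ = 1/√(0.0375·6.15e-08) = 2.082e+04 rad/s.
Step 3 — f₀ = ω₀/(2π) = 3314 Hz.
Step 4 — Series Q: Q = ω₀L/R = 2.082e+04·0.0375/3660 = 0.2134.

(a) f₀ = 3314 Hz  (b) Q = 0.2134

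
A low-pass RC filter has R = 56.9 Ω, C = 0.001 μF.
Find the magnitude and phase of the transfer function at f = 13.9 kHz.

Step 1 — Angular frequency: ω = 2π·1.39e+04 = 8.734e+04 rad/s.
Step 2 — Transfer function: H(jω) = 1/(1 + jωRC).
Step 3 — Denominator: 1 + jωRC = 1 + j·8.734e+04·56.9·1e-09 = 1 + j0.004969.
Step 4 — H = 1 - j0.004969.
Step 5 — Magnitude: |H| = 1 (-0.0 dB); phase: φ = -0.3°.

|H| = 1 (-0.0 dB), φ = -0.3°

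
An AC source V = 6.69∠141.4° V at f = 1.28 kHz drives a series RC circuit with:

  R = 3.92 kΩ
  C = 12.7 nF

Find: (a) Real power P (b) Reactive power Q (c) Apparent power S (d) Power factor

Step 1 — Angular frequency: ω = 2π·f = 2π·1280 = 8042 rad/s.
Step 2 — Component impedances:
  R: Z = R = 3920 Ω
  C: Z = 1/(jωC) = -j/(ω·C) = 0 - j9791 Ω
Step 3 — Series combination: Z_total = R + C = 3920 - j9791 Ω = 1.055e+04∠-68.2° Ω.
Step 4 — Source phasor: V = 6.69∠141.4° V = -5.228 + j4.174 V.
Step 5 — Current: I = V / Z = -0.0005517 - j0.0003131 A = 0.0006344∠-150.4° A.
Step 6 — Complex power: S = V·I* = 0.001577 - j0.00394 VA.
Step 7 — Real power: P = Re(S) = 0.001577 W.
Step 8 — Reactive power: Q = Im(S) = -0.00394 VAR.
Step 9 — Apparent power: |S| = 0.004244 VA.
Step 10 — Power factor: PF = P/|S| = 0.3717 (leading).

(a) P = 0.001577 W  (b) Q = -0.00394 VAR  (c) S = 0.004244 VA  (d) PF = 0.3717 (leading)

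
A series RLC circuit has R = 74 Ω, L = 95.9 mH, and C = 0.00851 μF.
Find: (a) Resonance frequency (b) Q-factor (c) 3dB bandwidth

Step 1 — Resonance condition Im(Z)=0 gives ω₀ = 1/√(LC).
Step 2 — ω₀ = 1/√(0.0959·8.51e-09) = 3.5e+04 rad/s.
Step 3 — f₀ = ω₀/(2π) = 5571 Hz.
Step 4 — Series Q: Q = ω₀L/R = 3.5e+04·0.0959/74 = 45.36.
Step 5 — 3dB bandwidth: Δω = ω₀/Q = 771.6 rad/s; BW = Δω/(2π) = 122.8 Hz.

(a) f₀ = 5571 Hz  (b) Q = 45.36  (c) BW = 122.8 Hz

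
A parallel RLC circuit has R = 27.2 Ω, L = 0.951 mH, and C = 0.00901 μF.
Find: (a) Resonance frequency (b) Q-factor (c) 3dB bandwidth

Step 1 — Resonance: ω₀ = 1/√(LC) = 1/√(0.000951·9.01e-09) = 3.416e+05 rad/s.
Step 2 — f₀ = ω₀/(2π) = 5.437e+04 Hz.
Step 3 — Parallel Q: Q = R/(ω₀L) = 27.2/(3.416e+05·0.000951) = 0.08372.
Step 4 — Bandwidth: Δω = ω₀/Q = 4.08e+06 rad/s; BW = Δω/(2π) = 6.494e+05 Hz.

(a) f₀ = 5.437e+04 Hz  (b) Q = 0.08372  (c) BW = 6.494e+05 Hz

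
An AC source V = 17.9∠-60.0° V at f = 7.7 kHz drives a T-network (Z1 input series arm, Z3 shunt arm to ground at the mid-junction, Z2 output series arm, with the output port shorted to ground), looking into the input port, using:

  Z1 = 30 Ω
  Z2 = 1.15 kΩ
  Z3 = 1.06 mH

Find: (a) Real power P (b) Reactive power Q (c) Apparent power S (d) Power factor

Step 1 — Angular frequency: ω = 2π·f = 2π·7700 = 4.838e+04 rad/s.
Step 2 — Component impedances:
  Z1: Z = R = 30 Ω
  Z2: Z = R = 1150 Ω
  Z3: Z = jωL = j·4.838e+04·0.00106 = 0 + j51.28 Ω
Step 3 — With the output port shorted to ground, the output series arm Z2 runs from the junction to ground; the shunt arm Z3 also runs from the junction to ground. They appear in parallel: Z3 || Z2 = 2.282 + j51.18 Ω.
Step 4 — Series with input arm Z1: Z_in = Z1 + (Z3 || Z2) = 32.28 + j51.18 Ω = 60.51∠57.8° Ω.
Step 5 — Source phasor: V = 17.9∠-60.0° V = 8.95 - j15.5 V.
Step 6 — Current: I = V / Z = -0.1378 - j0.2618 A = 0.2958∠-117.8° A.
Step 7 — Complex power: S = V·I* = 2.825 + j4.479 VA.
Step 8 — Real power: P = Re(S) = 2.825 W.
Step 9 — Reactive power: Q = Im(S) = 4.479 VAR.
Step 10 — Apparent power: |S| = 5.295 VA.
Step 11 — Power factor: PF = P/|S| = 0.5335 (lagging).

(a) P = 2.825 W  (b) Q = 4.479 VAR  (c) S = 5.295 VA  (d) PF = 0.5335 (lagging)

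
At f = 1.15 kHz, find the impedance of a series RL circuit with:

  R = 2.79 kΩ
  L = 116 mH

Step 1 — Angular frequency: ω = 2π·f = 2π·1150 = 7226 rad/s.
Step 2 — Component impedances:
  R: Z = R = 2790 Ω
  L: Z = jωL = j·7226·0.116 = 0 + j838.2 Ω
Step 3 — Series combination: Z_total = R + L = 2790 + j838.2 Ω = 2913∠16.7° Ω.

Z = 2790 + j838.2 Ω = 2913∠16.7° Ω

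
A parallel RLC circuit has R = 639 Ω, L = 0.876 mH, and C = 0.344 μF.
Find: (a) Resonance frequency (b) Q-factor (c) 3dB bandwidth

Step 1 — Resonance: ω₀ = 1/√(LC) = 1/√(0.000876·3.44e-07) = 5.761e+04 rad/s.
Step 2 — f₀ = ω₀/(2π) = 9168 Hz.
Step 3 — Parallel Q: Q = R/(ω₀L) = 639/(5.761e+04·0.000876) = 12.66.
Step 4 — Bandwidth: Δω = ω₀/Q = 4549 rad/s; BW = Δω/(2π) = 724 Hz.

(a) f₀ = 9168 Hz  (b) Q = 12.66  (c) BW = 724 Hz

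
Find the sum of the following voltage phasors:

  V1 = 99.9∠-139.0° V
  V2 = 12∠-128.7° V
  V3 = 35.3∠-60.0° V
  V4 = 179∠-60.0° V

Step 1 — Convert each phasor to rectangular form:
  V1 = 99.9·(cos(-139.0°) + j·sin(-139.0°)) = -75.4 - j65.54 V
  V2 = 12·(cos(-128.7°) + j·sin(-128.7°)) = -7.503 - j9.365 V
  V3 = 35.3·(cos(-60.0°) + j·sin(-60.0°)) = 17.65 - j30.57 V
  V4 = 179·(cos(-60.0°) + j·sin(-60.0°)) = 89.5 - j155 V
Step 2 — Sum components: V_total = 24.25 - j260.5 V.
Step 3 — Convert to polar: |V_total| = 261.6 V, ∠V_total = -84.7°.

V_total = 261.6∠-84.7° V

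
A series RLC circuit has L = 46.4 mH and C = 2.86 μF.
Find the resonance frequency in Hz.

Step 1 — Resonance condition Im(Z)=0 gives ω₀ = 1/√(LC).
Step 2 — ω₀ = 1/√(0.0464·2.86e-06) = 2745 rad/s.
Step 3 — f₀ = ω₀/(2π) = 436.9 Hz.

f₀ = 436.9 Hz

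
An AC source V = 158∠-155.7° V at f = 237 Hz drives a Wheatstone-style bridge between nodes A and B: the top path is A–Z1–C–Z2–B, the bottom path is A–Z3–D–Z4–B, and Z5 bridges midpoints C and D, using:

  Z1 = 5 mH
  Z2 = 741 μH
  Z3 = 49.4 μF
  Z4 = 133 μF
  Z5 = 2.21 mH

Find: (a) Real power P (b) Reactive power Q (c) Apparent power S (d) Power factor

Step 1 — Angular frequency: ω = 2π·f = 2π·237 = 1489 rad/s.
Step 2 — Component impedances:
  Z1: Z = jωL = j·1489·0.005 = 0 + j7.446 Ω
  Z2: Z = jωL = j·1489·0.000741 = 0 + j1.103 Ω
  Z3: Z = 1/(jωC) = -j/(ω·C) = 0 - j13.59 Ω
  Z4: Z = 1/(jωC) = -j/(ω·C) = 0 - j5.049 Ω
  Z5: Z = jωL = j·1489·0.00221 = 0 + j3.291 Ω
Step 3 — Bridge requires nodal analysis (the Z5 bridge couples midpoints C and D, so the two paths cannot be reduced to a simple series/parallel combination). Setting node B to ground and injecting 1 A at node A, the 3-node admittance system at A, C, D solves to V_A = Z_AB = 0 + j10.14 Ω = 10.14∠90.0° Ω.
Step 4 — Source phasor: V = 158∠-155.7° V = -144 - j65.02 V.
Step 5 — Current: I = V / Z = -6.409 + j14.19 A = 15.57∠114.3° A.
Step 6 — Complex power: S = V·I* = 0 + j2461 VA.
Step 7 — Real power: P = Re(S) = 0 W.
Step 8 — Reactive power: Q = Im(S) = 2461 VAR.
Step 9 — Apparent power: |S| = 2461 VA.
Step 10 — Power factor: PF = P/|S| = 0 (lagging).

(a) P = 0 W  (b) Q = 2461 VAR  (c) S = 2461 VA  (d) PF = 0 (lagging)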